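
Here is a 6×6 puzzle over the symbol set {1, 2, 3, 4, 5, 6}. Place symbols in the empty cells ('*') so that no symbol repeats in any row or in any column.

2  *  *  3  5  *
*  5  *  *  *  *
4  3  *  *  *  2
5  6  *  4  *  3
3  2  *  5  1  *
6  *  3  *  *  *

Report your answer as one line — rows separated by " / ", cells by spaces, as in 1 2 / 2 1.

2 4 6 3 5 1 / 1 5 2 6 3 4 / 4 3 5 1 6 2 / 5 6 1 4 2 3 / 3 2 4 5 1 6 / 6 1 3 2 4 5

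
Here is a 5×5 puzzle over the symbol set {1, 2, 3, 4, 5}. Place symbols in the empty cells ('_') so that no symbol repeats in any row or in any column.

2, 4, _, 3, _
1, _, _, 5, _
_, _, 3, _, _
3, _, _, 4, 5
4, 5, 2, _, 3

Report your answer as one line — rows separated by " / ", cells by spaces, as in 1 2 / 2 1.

2 4 5 3 1 / 1 3 4 5 2 / 5 1 3 2 4 / 3 2 1 4 5 / 4 5 2 1 3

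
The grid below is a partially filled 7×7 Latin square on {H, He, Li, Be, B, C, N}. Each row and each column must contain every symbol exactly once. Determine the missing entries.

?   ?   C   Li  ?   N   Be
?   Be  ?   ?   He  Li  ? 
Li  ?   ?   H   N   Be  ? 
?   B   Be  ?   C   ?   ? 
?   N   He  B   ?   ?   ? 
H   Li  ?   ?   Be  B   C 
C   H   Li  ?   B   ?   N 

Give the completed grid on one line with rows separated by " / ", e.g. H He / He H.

B He C Li H N Be / N Be H C He Li B / Li C B H N Be He / He B Be N C H Li / Be N He B Li C H / H Li N He Be B C / C H Li Be B He N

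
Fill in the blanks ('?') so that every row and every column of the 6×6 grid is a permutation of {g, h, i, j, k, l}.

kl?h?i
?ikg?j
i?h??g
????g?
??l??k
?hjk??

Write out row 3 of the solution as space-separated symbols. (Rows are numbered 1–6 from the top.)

i j h l k g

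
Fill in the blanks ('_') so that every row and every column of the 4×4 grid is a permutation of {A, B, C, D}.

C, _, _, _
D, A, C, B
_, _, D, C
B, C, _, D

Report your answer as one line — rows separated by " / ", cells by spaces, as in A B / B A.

C D B A / D A C B / A B D C / B C A D

At row 1, column 4: row 1 has {C}; column 4 has {B,C,D}; that leaves A.
At row 3, column 1: row 3 has {C,D}; column 1 has {B,C,D}; that leaves A.
At row 3, column 2: row 3 has {A,C,D}; column 2 has {A,C}; that leaves B.
At row 4, column 3: row 4 has {B,C,D}; column 3 has {C,D}; that leaves A.
At row 1, column 2: row 1 has {A,C}; column 2 has {A,B,C}; that leaves D.
At row 1, column 3: row 1 has {A,C,D}; column 3 has {A,C,D}; that leaves B.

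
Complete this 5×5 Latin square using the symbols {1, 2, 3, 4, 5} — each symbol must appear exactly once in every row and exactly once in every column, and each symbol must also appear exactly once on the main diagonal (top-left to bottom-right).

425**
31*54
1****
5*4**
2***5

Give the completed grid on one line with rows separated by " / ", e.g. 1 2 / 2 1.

4 2 5 1 3 / 3 1 2 5 4 / 1 5 3 4 2 / 5 3 4 2 1 / 2 4 1 3 5

Cell (r2,c3): row 2 has {1,3,4,5}; column 3 has {4,5} → 2.
Cell (r3,c3): row 3 has {1}; column 3 has {2,4,5}; the diagonal has {1,4,5} → 3.
Cell (r3,c5): row 3 has {1,3}; column 5 has {4,5} → 2.
Cell (r4,c2): row 4 has {4,5}; column 2 has {1,2} → 3.
Cell (r4,c4): row 4 has {3,4,5}; column 4 has {5}; the diagonal has {1,3,4,5} → 2.
Cell (r4,c5): row 4 has {2,3,4,5}; column 5 has {2,4,5} → 1.
Cell (r5,c2): row 5 has {2,5}; column 2 has {1,2,3} → 4.
Cell (r5,c3): row 5 has {2,4,5}; column 3 has {2,3,4,5} → 1.
Cell (r5,c4): row 5 has {1,2,4,5}; column 4 has {2,5} → 3.
Cell (r1,c4): row 1 has {2,4,5}; column 4 has {2,3,5} → 1.
Cell (r1,c5): row 1 has {1,2,4,5}; column 5 has {1,2,4,5} → 3.
Cell (r3,c2): row 3 has {1,2,3}; column 2 has {1,2,3,4} → 5.
Cell (r3,c4): row 3 has {1,2,3,5}; column 4 has {1,2,3,5} → 4.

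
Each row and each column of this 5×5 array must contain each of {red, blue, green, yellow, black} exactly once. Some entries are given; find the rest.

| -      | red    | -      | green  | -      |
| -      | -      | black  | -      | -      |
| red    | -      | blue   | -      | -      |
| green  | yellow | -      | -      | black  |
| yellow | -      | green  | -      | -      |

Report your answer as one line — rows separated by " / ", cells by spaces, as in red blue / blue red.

black red yellow green blue / blue green black red yellow / red black blue yellow green / green yellow red blue black / yellow blue green black red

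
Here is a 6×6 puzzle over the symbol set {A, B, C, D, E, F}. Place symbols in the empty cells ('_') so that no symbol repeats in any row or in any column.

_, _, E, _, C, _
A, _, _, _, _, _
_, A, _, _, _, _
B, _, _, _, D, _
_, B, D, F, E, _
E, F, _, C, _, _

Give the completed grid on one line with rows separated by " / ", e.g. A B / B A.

F D E A C B / A E F D B C / D A C B F E / B C A E D F / C B D F E A / E F B C A D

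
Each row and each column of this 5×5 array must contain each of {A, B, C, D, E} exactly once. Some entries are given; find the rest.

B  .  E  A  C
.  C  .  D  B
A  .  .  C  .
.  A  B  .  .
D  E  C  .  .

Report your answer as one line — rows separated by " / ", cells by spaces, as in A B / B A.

B D E A C / E C A D B / A B D C E / C A B E D / D E C B A

(r1,c2) = D
(r2,c1) = E
(r2,c3) = A
(r3,c2) = B
(r3,c3) = D
(r3,c5) = E
(r4,c1) = C
(r4,c4) = E
(r4,c5) = D
(r5,c4) = B
(r5,c5) = A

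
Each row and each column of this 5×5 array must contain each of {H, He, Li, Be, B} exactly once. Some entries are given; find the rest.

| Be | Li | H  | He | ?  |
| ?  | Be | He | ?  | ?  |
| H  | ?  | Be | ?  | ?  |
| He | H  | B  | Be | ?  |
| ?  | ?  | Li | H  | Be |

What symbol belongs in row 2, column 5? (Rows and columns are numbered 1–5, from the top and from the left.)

row 1 has {H,He,Li,Be}; column 5 has {Be} — only B is left for (r1,c5).
row 4 has {H,He,Be,B}; column 5 has {Be,B} — only Li is left for (r4,c5).
row 5 has {H,Li,Be}; column 1 has {H,He,Be} — only B is left for (r5,c1).
row 5 has {H,Li,Be,B}; column 2 has {H,Li,Be} — only He is left for (r5,c2).
row 2 has {He,Be}; column 1 has {H,He,Be,B} — only Li is left for (r2,c1).
row 2 has {He,Li,Be}; column 4 has {H,He,Be} — only B is left for (r2,c4).
row 2 has {He,Li,Be,B}; column 5 has {Li,Be,B} — only H is left for (r2,c5).

H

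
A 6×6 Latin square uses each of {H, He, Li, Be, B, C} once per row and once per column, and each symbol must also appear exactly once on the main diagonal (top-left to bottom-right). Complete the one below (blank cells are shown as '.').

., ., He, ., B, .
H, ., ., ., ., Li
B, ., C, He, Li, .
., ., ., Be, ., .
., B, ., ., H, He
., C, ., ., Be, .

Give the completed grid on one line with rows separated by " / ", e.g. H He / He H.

row 1 has {He,B}; column 1 has {H,B}; the diagonal has {H,Be,C} — only Li is left for (r1,c1).
row 2 has {H,Li}; column 2 has {B,C}; the diagonal has {H,Li,Be,C} — only He is left for (r2,c2).
row 2 has {H,He,Li}; column 5 has {H,Li,Be,B} — only C is left for (r2,c5).
row 4 has {Be}; column 5 has {H,Li,Be,B,C} — only He is left for (r4,c5).
row 6 has {Be,C}; column 1 has {H,Li,B} — only He is left for (r6,c1).
row 6 has {He,Be,C}; column 6 has {He,Li}; the diagonal has {H,He,Li,Be,C} — only B is left for (r6,c6).
row 2 has {H,He,Li,C}; column 4 has {He,Be} — only B is left for (r2,c4).
row 4 has {He,Be}; column 1 has {H,He,Li,B} — only C is left for (r4,c1).
row 4 has {He,Be,C}; column 6 has {He,Li,B} — only H is left for (r4,c6).
row 5 has {H,He,B}; column 1 has {H,He,Li,B,C} — only Be is left for (r5,c1).
row 5 has {H,He,Be,B}; column 3 has {He,C} — only Li is left for (r5,c3).
row 5 has {H,He,Li,Be,B}; column 4 has {He,Be,B} — only C is left for (r5,c4).
row 6 has {He,Be,B,C}; column 3 has {He,Li,C} — only H is left for (r6,c3).
row 6 has {H,He,Be,B,C}; column 4 has {He,Be,B,C} — only Li is left for (r6,c4).
row 1 has {He,Li,B}; column 4 has {He,Li,Be,B,C} — only H is left for (r1,c4).
row 2 has {H,He,Li,B,C}; column 3 has {H,He,Li,C} — only Be is left for (r2,c3).
row 3 has {He,Li,B,C}; column 6 has {H,He,Li,B} — only Be is left for (r3,c6).
row 4 has {H,He,Be,C}; column 2 has {He,B,C} — only Li is left for (r4,c2).
row 4 has {H,He,Li,Be,C}; column 3 has {H,He,Li,Be,C} — only B is left for (r4,c3).
row 1 has {H,He,Li,B}; column 2 has {He,Li,B,C} — only Be is left for (r1,c2).
row 1 has {H,He,Li,Be,B}; column 6 has {H,He,Li,Be,B} — only C is left for (r1,c6).
row 3 has {He,Li,Be,B,C}; column 2 has {He,Li,Be,B,C} — only H is left for (r3,c2).

Li Be He H B C / H He Be B C Li / B H C He Li Be / C Li B Be He H / Be B Li C H He / He C H Li Be B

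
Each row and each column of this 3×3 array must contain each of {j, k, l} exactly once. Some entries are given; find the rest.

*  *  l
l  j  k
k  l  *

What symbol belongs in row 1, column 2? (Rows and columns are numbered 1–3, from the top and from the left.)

(r1,c1): row 1 has {l}; column 1 has {k,l}, so it must be j.
(r1,c2): row 1 has {j,l}; column 2 has {j,l}, so it must be k.

k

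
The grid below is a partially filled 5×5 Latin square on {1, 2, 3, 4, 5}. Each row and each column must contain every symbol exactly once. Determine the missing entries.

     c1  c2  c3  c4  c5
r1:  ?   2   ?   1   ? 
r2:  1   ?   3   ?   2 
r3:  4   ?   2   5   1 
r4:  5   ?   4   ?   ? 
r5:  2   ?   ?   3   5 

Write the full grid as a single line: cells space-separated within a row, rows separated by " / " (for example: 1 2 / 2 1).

(r1,c1): row 1 has {1,2}; column 1 has {1,2,4,5}, so it must be 3.
(r1,c3): row 1 has {1,2,3}; column 3 has {2,3,4}, so it must be 5.
(r1,c5): row 1 has {1,2,3,5}; column 5 has {1,2,5}, so it must be 4.
(r2,c4): row 2 has {1,2,3}; column 4 has {1,3,5}, so it must be 4.
(r3,c2): row 3 has {1,2,4,5}; column 2 has {2}, so it must be 3.
(r4,c2): row 4 has {4,5}; column 2 has {2,3}, so it must be 1.
(r4,c4): row 4 has {1,4,5}; column 4 has {1,3,4,5}, so it must be 2.
(r4,c5): row 4 has {1,2,4,5}; column 5 has {1,2,4,5}, so it must be 3.
(r5,c2): row 5 has {2,3,5}; column 2 has {1,2,3}, so it must be 4.
(r5,c3): row 5 has {2,3,4,5}; column 3 has {2,3,4,5}, so it must be 1.
(r2,c2): row 2 has {1,2,3,4}; column 2 has {1,2,3,4}, so it must be 5.

3 2 5 1 4 / 1 5 3 4 2 / 4 3 2 5 1 / 5 1 4 2 3 / 2 4 1 3 5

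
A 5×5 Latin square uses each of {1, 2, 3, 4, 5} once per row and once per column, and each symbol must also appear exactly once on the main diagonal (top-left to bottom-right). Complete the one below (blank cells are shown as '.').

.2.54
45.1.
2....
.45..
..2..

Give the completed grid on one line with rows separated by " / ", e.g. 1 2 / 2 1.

row 2 has {1,4,5}; column 3 has {2,5} — only 3 is left for (r2,c3).
row 2 has {1,3,4,5}; column 5 has {4} — only 2 is left for (r2,c5).
row 1 has {2,4,5}; column 3 has {2,3,5} — only 1 is left for (r1,c3).
row 3 has {2}; column 3 has {1,2,3,5}; the diagonal has {5} — only 4 is left for (r3,c3).
row 3 has {2,4}; column 4 has {1,5} — only 3 is left for (r3,c4).
row 4 has {4,5}; column 4 has {1,3,5}; the diagonal has {4,5} — only 2 is left for (r4,c4).
row 5 has {2}; column 4 has {1,2,3,5} — only 4 is left for (r5,c4).
row 1 has {1,2,4,5}; column 1 has {2,4}; the diagonal has {2,4,5} — only 3 is left for (r1,c1).
row 3 has {2,3,4}; column 2 has {2,4,5} — only 1 is left for (r3,c2).
row 3 has {1,2,3,4}; column 5 has {2,4} — only 5 is left for (r3,c5).
row 4 has {2,4,5}; column 1 has {2,3,4} — only 1 is left for (r4,c1).
row 4 has {1,2,4,5}; column 5 has {2,4,5} — only 3 is left for (r4,c5).
row 5 has {2,4}; column 1 has {1,2,3,4} — only 5 is left for (r5,c1).
row 5 has {2,4,5}; column 2 has {1,2,4,5} — only 3 is left for (r5,c2).
row 5 has {2,3,4,5}; column 5 has {2,3,4,5}; the diagonal has {2,3,4,5} — only 1 is left for (r5,c5).

3 2 1 5 4 / 4 5 3 1 2 / 2 1 4 3 5 / 1 4 5 2 3 / 5 3 2 4 1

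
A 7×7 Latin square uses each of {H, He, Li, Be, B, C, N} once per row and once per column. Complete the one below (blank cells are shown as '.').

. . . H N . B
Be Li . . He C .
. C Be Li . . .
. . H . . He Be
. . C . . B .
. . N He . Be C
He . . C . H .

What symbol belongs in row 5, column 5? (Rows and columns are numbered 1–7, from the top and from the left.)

(r1,c6) = Li
(r2,c3) = B
(r2,c4) = N
(r2,c7) = H
(r3,c6) = N
(r3,c7) = He
(r4,c4) = B
(r5,c4) = Be
(r7,c3) = Li
(r7,c7) = N
(r1,c1) = C
(r1,c3) = He
(r4,c2) = N
(r5,c7) = Li
(r1,c2) = Be
(r4,c1) = Li
(r4,c5) = C
(r5,c5) = H

H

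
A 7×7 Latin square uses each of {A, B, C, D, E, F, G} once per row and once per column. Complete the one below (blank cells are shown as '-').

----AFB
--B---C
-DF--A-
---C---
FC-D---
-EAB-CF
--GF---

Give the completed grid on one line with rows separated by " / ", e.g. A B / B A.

(r1,c2): row 1 has {A,B,F}; column 2 has {C,D,E}, so it must be G.
(r1,c4): row 1 has {A,B,F,G}; column 4 has {B,C,D,F}, so it must be E.
(r3,c4): row 3 has {A,D,F}; column 4 has {B,C,D,E,F}, so it must be G.
(r3,c7): row 3 has {A,D,F,G}; column 7 has {B,C,F}, so it must be E.
(r5,c3): row 5 has {C,D,F}; column 3 has {A,B,F,G}, so it must be E.
(r2,c4): row 2 has {B,C}; column 4 has {B,C,D,E,F,G}, so it must be A.
(r4,c3): row 4 has {C}; column 3 has {A,B,E,F,G}, so it must be D.
(r1,c3): row 1 has {A,B,E,F,G}; column 3 has {A,B,D,E,F,G}, so it must be C.
(r2,c2): row 2 has {A,B,C}; column 2 has {C,D,E,G}, so it must be F.
(r1,c1): row 1 has {A,B,C,E,F,G}; column 1 has {F}, so it must be D.
(r6,c1): row 6 has {A,B,C,E,F}; column 1 has {D,F}, so it must be G.
(r6,c5): row 6 has {A,B,C,E,F,G}; column 5 has {A}, so it must be D.
(r2,c1): row 2 has {A,B,C,F}; column 1 has {D,F,G}, so it must be E.
(r2,c5): row 2 has {A,B,C,E,F}; column 5 has {A,D}, so it must be G.
(r2,c6): row 2 has {A,B,C,E,F,G}; column 6 has {A,C,F}, so it must be D.
(r5,c5): row 5 has {C,D,E,F}; column 5 has {A,D,G}, so it must be B.
(r5,c6): row 5 has {B,C,D,E,F}; column 6 has {A,C,D,F}, so it must be G.
(r5,c7): row 5 has {B,C,D,E,F,G}; column 7 has {B,C,E,F}, so it must be A.
(r7,c7): row 7 has {F,G}; column 7 has {A,B,C,E,F}, so it must be D.
(r3,c5): row 3 has {A,D,E,F,G}; column 5 has {A,B,D,G}, so it must be C.
(r4,c7): row 4 has {C,D}; column 7 has {A,B,C,D,E,F}, so it must be G.
(r7,c5): row 7 has {D,F,G}; column 5 has {A,B,C,D,G}, so it must be E.
(r7,c6): row 7 has {D,E,F,G}; column 6 has {A,C,D,F,G}, so it must be B.
(r3,c1): row 3 has {A,C,D,E,F,G}; column 1 has {D,E,F,G}, so it must be B.
(r4,c1): row 4 has {C,D,G}; column 1 has {B,D,E,F,G}, so it must be A.
(r4,c2): row 4 has {A,C,D,G}; column 2 has {C,D,E,F,G}, so it must be B.
(r4,c5): row 4 has {A,B,C,D,G}; column 5 has {A,B,C,D,E,G}, so it must be F.
(r4,c6): row 4 has {A,B,C,D,F,G}; column 6 has {A,B,C,D,F,G}, so it must be E.
(r7,c1): row 7 has {B,D,E,F,G}; column 1 has {A,B,D,E,F,G}, so it must be C.
(r7,c2): row 7 has {B,C,D,E,F,G}; column 2 has {B,C,D,E,F,G}, so it must be A.

D G C E A F B / E F B A G D C / B D F G C A E / A B D C F E G / F C E D B G A / G E A B D C F / C A G F E B D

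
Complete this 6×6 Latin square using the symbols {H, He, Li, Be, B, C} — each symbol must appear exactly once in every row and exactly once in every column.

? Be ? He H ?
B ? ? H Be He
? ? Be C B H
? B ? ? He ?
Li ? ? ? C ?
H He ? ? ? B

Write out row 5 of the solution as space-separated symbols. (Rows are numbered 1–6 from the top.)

(r1,c1) = C
(r1,c6) = Li
(r3,c1) = He
(r3,c2) = Li
(r4,c1) = Be
(r4,c4) = Li
(r4,c6) = C
(r5,c2) = H
(r5,c6) = Be
(r6,c4) = Be
(r6,c5) = Li
(r1,c3) = B
(r2,c2) = C
(r2,c3) = Li
(r4,c3) = H
(r5,c3) = He
(r5,c4) = B

Li H He B C Be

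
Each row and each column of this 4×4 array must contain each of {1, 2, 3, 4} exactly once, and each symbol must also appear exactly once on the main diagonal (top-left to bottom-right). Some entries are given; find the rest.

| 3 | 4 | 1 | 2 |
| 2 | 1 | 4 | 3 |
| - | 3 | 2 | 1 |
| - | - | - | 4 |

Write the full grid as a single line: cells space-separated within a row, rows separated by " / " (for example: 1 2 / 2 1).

3 4 1 2 / 2 1 4 3 / 4 3 2 1 / 1 2 3 4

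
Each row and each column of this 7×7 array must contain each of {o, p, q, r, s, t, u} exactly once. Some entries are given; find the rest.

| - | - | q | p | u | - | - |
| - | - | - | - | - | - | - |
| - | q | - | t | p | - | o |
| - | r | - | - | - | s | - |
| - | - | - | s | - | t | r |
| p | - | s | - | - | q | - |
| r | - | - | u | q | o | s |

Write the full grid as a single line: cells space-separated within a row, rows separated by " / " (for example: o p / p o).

o s q p u r t / t o u r s p q / s q r t p u o / u r o q t s p / q u p s o t r / p t s o r q u / r p t u q o s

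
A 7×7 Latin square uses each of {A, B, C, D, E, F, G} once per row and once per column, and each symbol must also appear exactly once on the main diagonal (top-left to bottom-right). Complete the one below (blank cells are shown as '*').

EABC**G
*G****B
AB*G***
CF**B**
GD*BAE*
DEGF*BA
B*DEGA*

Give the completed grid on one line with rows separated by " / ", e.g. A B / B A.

E A B C F D G / F G E A D C B / A B C G E F D / C F A D B G E / G D F B A E C / D E G F C B A / B C D E G A F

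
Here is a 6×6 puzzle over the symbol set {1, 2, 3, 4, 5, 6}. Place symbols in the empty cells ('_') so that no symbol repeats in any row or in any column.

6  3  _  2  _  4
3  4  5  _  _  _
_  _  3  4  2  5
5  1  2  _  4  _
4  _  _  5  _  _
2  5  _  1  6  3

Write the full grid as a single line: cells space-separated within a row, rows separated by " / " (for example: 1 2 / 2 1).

(r1,c3) = 1
(r1,c5) = 5
(r2,c4) = 6
(r2,c5) = 1
(r2,c6) = 2
(r3,c1) = 1
(r3,c2) = 6
(r4,c4) = 3
(r4,c6) = 6
(r5,c2) = 2
(r5,c3) = 6
(r5,c5) = 3
(r5,c6) = 1
(r6,c3) = 4

6 3 1 2 5 4 / 3 4 5 6 1 2 / 1 6 3 4 2 5 / 5 1 2 3 4 6 / 4 2 6 5 3 1 / 2 5 4 1 6 3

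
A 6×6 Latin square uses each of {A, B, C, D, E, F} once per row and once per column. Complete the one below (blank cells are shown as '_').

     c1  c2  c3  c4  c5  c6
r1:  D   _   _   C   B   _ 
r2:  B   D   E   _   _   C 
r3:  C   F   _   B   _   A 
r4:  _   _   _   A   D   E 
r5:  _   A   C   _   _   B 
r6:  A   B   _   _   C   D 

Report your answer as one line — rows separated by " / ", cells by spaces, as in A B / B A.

At row 1, column 2: row 1 has {B,C,D}; column 2 has {A,B,D,F}; that leaves E.
At row 1, column 6: row 1 has {B,C,D,E}; column 6 has {A,B,C,D,E}; that leaves F.
At row 2, column 4: row 2 has {B,C,D,E}; column 4 has {A,B,C}; that leaves F.
At row 2, column 5: row 2 has {B,C,D,E,F}; column 5 has {B,C,D}; that leaves A.
At row 3, column 3: row 3 has {A,B,C,F}; column 3 has {C,E}; that leaves D.
At row 3, column 5: row 3 has {A,B,C,D,F}; column 5 has {A,B,C,D}; that leaves E.
At row 4, column 1: row 4 has {A,D,E}; column 1 has {A,B,C,D}; that leaves F.
At row 4, column 2: row 4 has {A,D,E,F}; column 2 has {A,B,D,E,F}; that leaves C.
At row 4, column 3: row 4 has {A,C,D,E,F}; column 3 has {C,D,E}; that leaves B.
At row 5, column 1: row 5 has {A,B,C}; column 1 has {A,B,C,D,F}; that leaves E.
At row 5, column 4: row 5 has {A,B,C,E}; column 4 has {A,B,C,F}; that leaves D.
At row 5, column 5: row 5 has {A,B,C,D,E}; column 5 has {A,B,C,D,E}; that leaves F.
At row 6, column 3: row 6 has {A,B,C,D}; column 3 has {B,C,D,E}; that leaves F.
At row 6, column 4: row 6 has {A,B,C,D,F}; column 4 has {A,B,C,D,F}; that leaves E.
At row 1, column 3: row 1 has {B,C,D,E,F}; column 3 has {B,C,D,E,F}; that leaves A.

D E A C B F / B D E F A C / C F D B E A / F C B A D E / E A C D F B / A B F E C D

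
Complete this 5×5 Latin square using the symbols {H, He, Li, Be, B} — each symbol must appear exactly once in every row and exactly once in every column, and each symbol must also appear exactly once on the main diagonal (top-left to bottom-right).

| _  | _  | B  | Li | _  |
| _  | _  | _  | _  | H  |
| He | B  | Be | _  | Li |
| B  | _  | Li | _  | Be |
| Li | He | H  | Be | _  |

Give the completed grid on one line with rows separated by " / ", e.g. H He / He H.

(r1,c1): row 1 has {Li,B}; column 1 has {He,Li,B}; the diagonal has {Be}, so it must be H.
(r1,c2): row 1 has {H,Li,B}; column 2 has {He,B}, so it must be Be.
(r1,c5): row 1 has {H,Li,Be,B}; column 5 has {H,Li,Be}, so it must be He.
(r2,c1): row 2 has {H}; column 1 has {H,He,Li,B}, so it must be Be.
(r2,c2): row 2 has {H,Be}; column 2 has {He,Be,B}; the diagonal has {H,Be}, so it must be Li.
(r2,c3): row 2 has {H,Li,Be}; column 3 has {H,Li,Be,B}, so it must be He.
(r2,c4): row 2 has {H,He,Li,Be}; column 4 has {Li,Be}, so it must be B.
(r3,c4): row 3 has {He,Li,Be,B}; column 4 has {Li,Be,B}, so it must be H.
(r4,c2): row 4 has {Li,Be,B}; column 2 has {He,Li,Be,B}, so it must be H.
(r4,c4): row 4 has {H,Li,Be,B}; column 4 has {H,Li,Be,B}; the diagonal has {H,Li,Be}, so it must be He.
(r5,c5): row 5 has {H,He,Li,Be}; column 5 has {H,He,Li,Be}; the diagonal has {H,He,Li,Be}, so it must be B.

H Be B Li He / Be Li He B H / He B Be H Li / B H Li He Be / Li He H Be B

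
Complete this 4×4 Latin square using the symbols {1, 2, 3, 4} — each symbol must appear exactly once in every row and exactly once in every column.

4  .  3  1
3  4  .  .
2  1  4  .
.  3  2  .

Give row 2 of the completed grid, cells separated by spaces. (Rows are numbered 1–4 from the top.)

3 4 1 2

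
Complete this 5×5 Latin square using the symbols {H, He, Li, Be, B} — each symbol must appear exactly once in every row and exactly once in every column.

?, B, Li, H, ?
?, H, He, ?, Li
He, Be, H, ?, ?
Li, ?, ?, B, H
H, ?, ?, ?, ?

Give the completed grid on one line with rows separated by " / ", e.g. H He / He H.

Be B Li H He / B H He Be Li / He Be H Li B / Li He Be B H / H Li B He Be

At row 1, column 1: row 1 has {H,Li,B}; column 1 has {H,He,Li}; that leaves Be.
At row 1, column 5: row 1 has {H,Li,Be,B}; column 5 has {H,Li}; that leaves He.
At row 2, column 1: row 2 has {H,He,Li}; column 1 has {H,He,Li,Be}; that leaves B.
At row 2, column 4: row 2 has {H,He,Li,B}; column 4 has {H,B}; that leaves Be.
At row 3, column 4: row 3 has {H,He,Be}; column 4 has {H,Be,B}; that leaves Li.
At row 3, column 5: row 3 has {H,He,Li,Be}; column 5 has {H,He,Li}; that leaves B.
At row 4, column 2: row 4 has {H,Li,B}; column 2 has {H,Be,B}; that leaves He.
At row 4, column 3: row 4 has {H,He,Li,B}; column 3 has {H,He,Li}; that leaves Be.
At row 5, column 2: row 5 has {H}; column 2 has {H,He,Be,B}; that leaves Li.
At row 5, column 3: row 5 has {H,Li}; column 3 has {H,He,Li,Be}; that leaves B.
At row 5, column 4: row 5 has {H,Li,B}; column 4 has {H,Li,Be,B}; that leaves He.
At row 5, column 5: row 5 has {H,He,Li,B}; column 5 has {H,He,Li,B}; that leaves Be.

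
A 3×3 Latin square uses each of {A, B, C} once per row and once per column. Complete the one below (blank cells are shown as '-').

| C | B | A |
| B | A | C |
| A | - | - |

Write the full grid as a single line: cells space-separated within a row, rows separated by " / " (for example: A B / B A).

C B A / B A C / A C B

(r3,c2) = C
(r3,c3) = B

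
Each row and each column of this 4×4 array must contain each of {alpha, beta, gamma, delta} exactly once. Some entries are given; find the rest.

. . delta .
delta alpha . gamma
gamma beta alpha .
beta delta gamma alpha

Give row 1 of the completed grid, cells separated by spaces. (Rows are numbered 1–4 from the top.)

(r1,c1) = alpha
(r1,c2) = gamma
(r1,c4) = beta

alpha gamma delta beta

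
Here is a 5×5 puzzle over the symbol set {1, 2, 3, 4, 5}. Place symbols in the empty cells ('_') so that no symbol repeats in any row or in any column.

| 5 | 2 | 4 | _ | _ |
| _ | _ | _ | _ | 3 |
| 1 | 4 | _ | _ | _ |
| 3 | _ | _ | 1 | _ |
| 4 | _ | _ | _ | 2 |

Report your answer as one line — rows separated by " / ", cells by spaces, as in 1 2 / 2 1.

5 2 4 3 1 / 2 1 5 4 3 / 1 4 3 2 5 / 3 5 2 1 4 / 4 3 1 5 2

(r1,c4) = 3
(r1,c5) = 1
(r2,c1) = 2
(r3,c5) = 5
(r4,c2) = 5
(r4,c3) = 2
(r4,c5) = 4
(r5,c4) = 5
(r2,c2) = 1
(r2,c3) = 5
(r2,c4) = 4
(r3,c3) = 3
(r3,c4) = 2
(r5,c2) = 3
(r5,c3) = 1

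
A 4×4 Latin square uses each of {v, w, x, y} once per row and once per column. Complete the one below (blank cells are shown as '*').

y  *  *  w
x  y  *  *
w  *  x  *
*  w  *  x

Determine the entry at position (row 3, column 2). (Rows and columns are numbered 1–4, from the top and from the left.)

v

(r1,c3) = v
(r2,c3) = w
(r2,c4) = v
(r3,c2) = v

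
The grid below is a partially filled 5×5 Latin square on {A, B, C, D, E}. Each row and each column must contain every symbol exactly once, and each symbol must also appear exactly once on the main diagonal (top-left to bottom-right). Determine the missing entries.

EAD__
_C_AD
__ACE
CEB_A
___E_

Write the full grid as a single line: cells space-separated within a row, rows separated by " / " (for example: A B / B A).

row 1 has {A,D,E}; column 4 has {A,C,E} — only B is left for (r1,c4).
row 1 has {A,B,D,E}; column 5 has {A,D,E} — only C is left for (r1,c5).
row 2 has {A,C,D}; column 1 has {C,E} — only B is left for (r2,c1).
row 2 has {A,B,C,D}; column 3 has {A,B,D} — only E is left for (r2,c3).
row 3 has {A,C,E}; column 1 has {B,C,E} — only D is left for (r3,c1).
row 3 has {A,C,D,E}; column 2 has {A,C,E} — only B is left for (r3,c2).
row 4 has {A,B,C,E}; column 4 has {A,B,C,E}; the diagonal has {A,C,E} — only D is left for (r4,c4).
row 5 has {E}; column 1 has {B,C,D,E} — only A is left for (r5,c1).
row 5 has {A,E}; column 2 has {A,B,C,E} — only D is left for (r5,c2).
row 5 has {A,D,E}; column 3 has {A,B,D,E} — only C is left for (r5,c3).
row 5 has {A,C,D,E}; column 5 has {A,C,D,E}; the diagonal has {A,C,D,E} — only B is left for (r5,c5).

E A D B C / B C E A D / D B A C E / C E B D A / A D C E B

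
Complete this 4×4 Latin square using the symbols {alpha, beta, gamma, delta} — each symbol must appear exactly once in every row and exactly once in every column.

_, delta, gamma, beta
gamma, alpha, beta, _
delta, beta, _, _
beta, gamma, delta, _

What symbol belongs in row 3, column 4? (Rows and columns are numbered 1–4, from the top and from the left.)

gamma

(r1,c1) = alpha
(r2,c4) = delta
(r3,c3) = alpha
(r3,c4) = gamma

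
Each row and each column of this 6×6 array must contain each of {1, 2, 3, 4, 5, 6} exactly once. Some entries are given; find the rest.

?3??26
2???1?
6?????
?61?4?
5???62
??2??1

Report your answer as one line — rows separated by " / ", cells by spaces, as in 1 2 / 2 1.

1 3 5 4 2 6 / 2 4 6 5 1 3 / 6 2 3 1 5 4 / 3 6 1 2 4 5 / 5 1 4 3 6 2 / 4 5 2 6 3 1

(r4,c1) = 3
(r4,c6) = 5
(r6,c1) = 4
(r6,c2) = 5
(r6,c5) = 3
(r1,c1) = 1
(r2,c2) = 4
(r2,c6) = 3
(r3,c5) = 5
(r3,c6) = 4
(r4,c4) = 2
(r5,c2) = 1
(r6,c4) = 6
(r2,c4) = 5
(r3,c2) = 2
(r3,c3) = 3
(r3,c4) = 1
(r5,c3) = 4
(r5,c4) = 3
(r1,c3) = 5
(r1,c4) = 4
(r2,c3) = 6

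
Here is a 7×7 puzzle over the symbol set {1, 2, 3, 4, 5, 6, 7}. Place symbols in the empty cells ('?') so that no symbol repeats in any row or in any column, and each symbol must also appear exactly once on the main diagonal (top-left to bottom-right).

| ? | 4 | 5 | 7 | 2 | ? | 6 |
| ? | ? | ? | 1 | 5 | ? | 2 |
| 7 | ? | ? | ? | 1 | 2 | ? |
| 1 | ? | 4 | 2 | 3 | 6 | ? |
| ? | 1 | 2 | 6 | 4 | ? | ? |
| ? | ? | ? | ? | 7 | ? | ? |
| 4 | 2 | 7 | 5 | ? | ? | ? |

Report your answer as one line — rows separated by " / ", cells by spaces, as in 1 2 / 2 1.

3 4 5 7 2 1 6 / 6 7 3 1 5 4 2 / 7 3 6 4 1 2 5 / 1 5 4 2 3 6 7 / 5 1 2 6 4 7 3 / 2 6 1 3 7 5 4 / 4 2 7 5 6 3 1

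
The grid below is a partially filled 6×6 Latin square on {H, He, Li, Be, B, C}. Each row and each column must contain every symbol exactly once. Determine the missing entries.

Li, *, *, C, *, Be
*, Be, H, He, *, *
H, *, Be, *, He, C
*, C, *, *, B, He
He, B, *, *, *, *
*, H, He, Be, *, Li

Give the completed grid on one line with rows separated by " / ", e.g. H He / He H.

Li He B C H Be / C Be H He Li B / H Li Be B He C / Be C Li H B He / He B C Li Be H / B H He Be C Li

(r1,c2): row 1 has {Li,Be,C}; column 2 has {H,Be,B,C}, so it must be He.
(r1,c3): row 1 has {He,Li,Be,C}; column 3 has {H,He,Be}, so it must be B.
(r1,c5): row 1 has {He,Li,Be,B,C}; column 5 has {He,B}, so it must be H.
(r2,c6): row 2 has {H,He,Be}; column 6 has {He,Li,Be,C}, so it must be B.
(r3,c2): row 3 has {H,He,Be,C}; column 2 has {H,He,Be,B,C}, so it must be Li.
(r3,c4): row 3 has {H,He,Li,Be,C}; column 4 has {He,Be,C}, so it must be B.
(r4,c1): row 4 has {He,B,C}; column 1 has {H,He,Li}, so it must be Be.
(r4,c3): row 4 has {He,Be,B,C}; column 3 has {H,He,Be,B}, so it must be Li.
(r4,c4): row 4 has {He,Li,Be,B,C}; column 4 has {He,Be,B,C}, so it must be H.
(r5,c3): row 5 has {He,B}; column 3 has {H,He,Li,Be,B}, so it must be C.
(r5,c4): row 5 has {He,B,C}; column 4 has {H,He,Be,B,C}, so it must be Li.
(r5,c5): row 5 has {He,Li,B,C}; column 5 has {H,He,B}, so it must be Be.
(r5,c6): row 5 has {He,Li,Be,B,C}; column 6 has {He,Li,Be,B,C}, so it must be H.
(r6,c5): row 6 has {H,He,Li,Be}; column 5 has {H,He,Be,B}, so it must be C.
(r2,c1): row 2 has {H,He,Be,B}; column 1 has {H,He,Li,Be}, so it must be C.
(r2,c5): row 2 has {H,He,Be,B,C}; column 5 has {H,He,Be,B,C}, so it must be Li.
(r6,c1): row 6 has {H,He,Li,Be,C}; column 1 has {H,He,Li,Be,C}, so it must be B.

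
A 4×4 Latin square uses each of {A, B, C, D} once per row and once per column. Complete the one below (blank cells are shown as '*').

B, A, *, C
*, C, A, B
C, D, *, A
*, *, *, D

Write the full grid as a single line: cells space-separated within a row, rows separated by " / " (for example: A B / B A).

B A D C / D C A B / C D B A / A B C D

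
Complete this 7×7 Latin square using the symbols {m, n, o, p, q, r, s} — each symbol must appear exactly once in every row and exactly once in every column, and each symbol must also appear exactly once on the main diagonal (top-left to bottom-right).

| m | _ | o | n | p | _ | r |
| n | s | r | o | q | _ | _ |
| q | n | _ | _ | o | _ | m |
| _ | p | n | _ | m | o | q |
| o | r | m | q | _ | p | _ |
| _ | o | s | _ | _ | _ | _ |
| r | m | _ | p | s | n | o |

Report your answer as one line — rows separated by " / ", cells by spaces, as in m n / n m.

m q o n p s r / n s r o q m p / q n p s o r m / s p n r m o q / o r m q n p s / p o s m r q n / r m q p s n o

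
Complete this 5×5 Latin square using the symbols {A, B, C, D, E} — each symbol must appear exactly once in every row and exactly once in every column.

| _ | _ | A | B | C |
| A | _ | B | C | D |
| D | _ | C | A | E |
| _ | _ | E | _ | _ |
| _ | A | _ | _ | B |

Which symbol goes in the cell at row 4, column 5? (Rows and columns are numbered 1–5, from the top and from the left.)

(r1,c1) = E
(r1,c2) = D
(r2,c2) = E
(r3,c2) = B
(r4,c2) = C
(r4,c4) = D
(r4,c5) = A

A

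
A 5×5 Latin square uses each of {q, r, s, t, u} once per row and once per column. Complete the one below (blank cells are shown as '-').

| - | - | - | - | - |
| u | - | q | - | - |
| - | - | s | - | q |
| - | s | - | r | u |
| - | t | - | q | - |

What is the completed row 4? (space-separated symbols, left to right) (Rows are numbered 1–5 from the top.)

q s t r u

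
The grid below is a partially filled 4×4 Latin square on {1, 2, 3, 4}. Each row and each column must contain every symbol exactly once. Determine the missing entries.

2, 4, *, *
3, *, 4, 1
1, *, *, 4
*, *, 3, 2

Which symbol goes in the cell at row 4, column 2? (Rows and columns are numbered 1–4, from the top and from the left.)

1

(r1,c3): row 1 has {2,4}; column 3 has {3,4}, so it must be 1.
(r1,c4): row 1 has {1,2,4}; column 4 has {1,2,4}, so it must be 3.
(r2,c2): row 2 has {1,3,4}; column 2 has {4}, so it must be 2.
(r3,c2): row 3 has {1,4}; column 2 has {2,4}, so it must be 3.
(r3,c3): row 3 has {1,3,4}; column 3 has {1,3,4}, so it must be 2.
(r4,c1): row 4 has {2,3}; column 1 has {1,2,3}, so it must be 4.
(r4,c2): row 4 has {2,3,4}; column 2 has {2,3,4}, so it must be 1.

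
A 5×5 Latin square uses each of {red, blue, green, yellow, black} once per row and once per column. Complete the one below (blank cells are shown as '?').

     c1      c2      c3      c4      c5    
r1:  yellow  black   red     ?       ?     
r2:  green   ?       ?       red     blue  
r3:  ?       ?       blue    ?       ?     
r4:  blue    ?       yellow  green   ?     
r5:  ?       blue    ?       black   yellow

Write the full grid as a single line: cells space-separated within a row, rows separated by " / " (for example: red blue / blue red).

yellow black red blue green / green yellow black red blue / black green blue yellow red / blue red yellow green black / red blue green black yellow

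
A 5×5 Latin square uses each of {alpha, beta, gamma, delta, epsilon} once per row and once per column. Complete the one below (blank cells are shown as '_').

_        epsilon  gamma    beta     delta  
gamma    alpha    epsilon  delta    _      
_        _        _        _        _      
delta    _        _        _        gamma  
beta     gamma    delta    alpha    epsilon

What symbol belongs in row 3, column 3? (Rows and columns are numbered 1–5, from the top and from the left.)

beta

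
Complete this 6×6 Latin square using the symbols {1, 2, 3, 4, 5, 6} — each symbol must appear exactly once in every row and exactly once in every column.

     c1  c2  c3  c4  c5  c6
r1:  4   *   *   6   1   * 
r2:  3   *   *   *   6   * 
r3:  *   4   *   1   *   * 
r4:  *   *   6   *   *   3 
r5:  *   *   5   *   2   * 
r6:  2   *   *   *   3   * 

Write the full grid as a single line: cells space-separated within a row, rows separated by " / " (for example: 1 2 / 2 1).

4 3 2 6 1 5 / 3 2 4 5 6 1 / 6 4 3 1 5 2 / 5 1 6 2 4 3 / 1 6 5 3 2 4 / 2 5 1 4 3 6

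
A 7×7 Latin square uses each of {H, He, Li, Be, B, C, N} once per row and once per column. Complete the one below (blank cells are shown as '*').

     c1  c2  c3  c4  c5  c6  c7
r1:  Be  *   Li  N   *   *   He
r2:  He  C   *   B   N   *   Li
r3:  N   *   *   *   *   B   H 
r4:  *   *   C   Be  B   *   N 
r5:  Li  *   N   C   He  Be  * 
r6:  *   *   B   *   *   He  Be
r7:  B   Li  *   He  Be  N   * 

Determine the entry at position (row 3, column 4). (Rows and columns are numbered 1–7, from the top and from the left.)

Li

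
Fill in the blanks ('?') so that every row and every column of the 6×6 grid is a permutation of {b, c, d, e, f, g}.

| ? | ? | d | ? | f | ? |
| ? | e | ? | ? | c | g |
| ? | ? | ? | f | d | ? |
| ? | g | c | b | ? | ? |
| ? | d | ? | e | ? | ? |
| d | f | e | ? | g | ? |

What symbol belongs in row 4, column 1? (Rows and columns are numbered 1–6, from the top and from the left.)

f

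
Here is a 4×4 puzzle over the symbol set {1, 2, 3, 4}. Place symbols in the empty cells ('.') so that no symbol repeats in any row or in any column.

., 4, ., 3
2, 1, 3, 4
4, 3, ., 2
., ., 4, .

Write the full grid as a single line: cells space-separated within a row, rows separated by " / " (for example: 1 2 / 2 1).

Cell (r1,c1): row 1 has {3,4}; column 1 has {2,4} → 1.
Cell (r1,c3): row 1 has {1,3,4}; column 3 has {3,4} → 2.
Cell (r3,c3): row 3 has {2,3,4}; column 3 has {2,3,4} → 1.
Cell (r4,c1): row 4 has {4}; column 1 has {1,2,4} → 3.
Cell (r4,c2): row 4 has {3,4}; column 2 has {1,3,4} → 2.
Cell (r4,c4): row 4 has {2,3,4}; column 4 has {2,3,4} → 1.

1 4 2 3 / 2 1 3 4 / 4 3 1 2 / 3 2 4 1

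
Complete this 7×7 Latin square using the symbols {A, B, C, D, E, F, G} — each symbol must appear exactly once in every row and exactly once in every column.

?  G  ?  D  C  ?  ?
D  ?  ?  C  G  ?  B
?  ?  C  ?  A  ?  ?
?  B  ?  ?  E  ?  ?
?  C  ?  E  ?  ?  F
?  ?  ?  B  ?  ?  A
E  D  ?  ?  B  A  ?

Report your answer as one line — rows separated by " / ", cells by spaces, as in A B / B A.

F G A D C B E / D A E C G F B / B F C G A E D / C B F A E D G / A C B E D G F / G E D B F C A / E D G F B A C

(r1,c7) = E
(r5,c5) = D
(r6,c5) = F
(r6,c2) = E
(r3,c2) = F
(r3,c4) = G
(r3,c7) = D
(r7,c4) = F
(r2,c2) = A
(r3,c1) = B
(r3,c6) = E
(r4,c4) = A
(r7,c3) = G
(r7,c7) = C
(r2,c6) = F
(r4,c7) = G
(r6,c3) = D
(r1,c6) = B
(r2,c3) = E
(r4,c3) = F
(r5,c6) = G
(r6,c6) = C
(r1,c3) = A
(r4,c1) = C
(r4,c6) = D
(r5,c1) = A
(r5,c3) = B
(r6,c1) = G
(r1,c1) = F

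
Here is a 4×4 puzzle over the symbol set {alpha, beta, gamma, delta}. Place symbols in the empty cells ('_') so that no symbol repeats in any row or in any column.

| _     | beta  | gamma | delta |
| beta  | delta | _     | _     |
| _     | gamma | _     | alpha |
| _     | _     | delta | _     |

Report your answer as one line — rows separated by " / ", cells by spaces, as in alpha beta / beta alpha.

alpha beta gamma delta / beta delta alpha gamma / delta gamma beta alpha / gamma alpha delta beta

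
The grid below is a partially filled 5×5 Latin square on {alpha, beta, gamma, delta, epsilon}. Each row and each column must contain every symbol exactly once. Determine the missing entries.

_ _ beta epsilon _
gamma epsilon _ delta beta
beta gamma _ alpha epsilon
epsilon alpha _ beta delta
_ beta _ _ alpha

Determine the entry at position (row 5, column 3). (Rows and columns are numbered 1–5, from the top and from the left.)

epsilon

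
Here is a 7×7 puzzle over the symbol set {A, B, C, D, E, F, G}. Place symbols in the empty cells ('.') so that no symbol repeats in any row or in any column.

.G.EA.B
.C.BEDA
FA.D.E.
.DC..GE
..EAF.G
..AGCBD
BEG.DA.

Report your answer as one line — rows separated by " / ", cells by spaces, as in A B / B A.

C G D E A F B / G C F B E D A / F A B D G E C / A D C F B G E / D B E A F C G / E F A G C B D / B E G C D A F

Cell (r2,c1): row 2 has {A,B,C,D,E}; column 1 has {B,F} → G.
Cell (r2,c3): row 2 has {A,B,C,D,E,G}; column 3 has {A,C,E,G} → F.
Cell (r3,c3): row 3 has {A,D,E,F}; column 3 has {A,C,E,F,G} → B.
Cell (r3,c5): row 3 has {A,B,D,E,F}; column 5 has {A,C,D,E,F} → G.
Cell (r3,c7): row 3 has {A,B,D,E,F,G}; column 7 has {A,B,D,E,G} → C.
Cell (r4,c1): row 4 has {C,D,E,G}; column 1 has {B,F,G} → A.
Cell (r4,c4): row 4 has {A,C,D,E,G}; column 4 has {A,B,D,E,G} → F.
Cell (r4,c5): row 4 has {A,C,D,E,F,G}; column 5 has {A,C,D,E,F,G} → B.
Cell (r5,c2): row 5 has {A,E,F,G}; column 2 has {A,C,D,E,G} → B.
Cell (r5,c6): row 5 has {A,B,E,F,G}; column 6 has {A,B,D,E,G} → C.
Cell (r6,c1): row 6 has {A,B,C,D,G}; column 1 has {A,B,F,G} → E.
Cell (r6,c2): row 6 has {A,B,C,D,E,G}; column 2 has {A,B,C,D,E,G} → F.
Cell (r7,c4): row 7 has {A,B,D,E,G}; column 4 has {A,B,D,E,F,G} → C.
Cell (r7,c7): row 7 has {A,B,C,D,E,G}; column 7 has {A,B,C,D,E,G} → F.
Cell (r1,c3): row 1 has {A,B,E,G}; column 3 has {A,B,C,E,F,G} → D.
Cell (r1,c6): row 1 has {A,B,D,E,G}; column 6 has {A,B,C,D,E,G} → F.
Cell (r5,c1): row 5 has {A,B,C,E,F,G}; column 1 has {A,B,E,F,G} → D.
Cell (r1,c1): row 1 has {A,B,D,E,F,G}; column 1 has {A,B,D,E,F,G} → C.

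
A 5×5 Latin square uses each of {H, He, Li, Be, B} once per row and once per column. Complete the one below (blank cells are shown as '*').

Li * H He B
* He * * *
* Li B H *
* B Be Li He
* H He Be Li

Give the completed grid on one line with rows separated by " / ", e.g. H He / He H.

Li Be H He B / Be He Li B H / He Li B H Be / H B Be Li He / B H He Be Li

At row 1, column 2: row 1 has {H,He,Li,B}; column 2 has {H,He,Li,B}; that leaves Be.
At row 2, column 3: row 2 has {He}; column 3 has {H,He,Be,B}; that leaves Li.
At row 2, column 4: row 2 has {He,Li}; column 4 has {H,He,Li,Be}; that leaves B.
At row 3, column 5: row 3 has {H,Li,B}; column 5 has {He,Li,B}; that leaves Be.
At row 4, column 1: row 4 has {He,Li,Be,B}; column 1 has {Li}; that leaves H.
At row 5, column 1: row 5 has {H,He,Li,Be}; column 1 has {H,Li}; that leaves B.
At row 2, column 1: row 2 has {He,Li,B}; column 1 has {H,Li,B}; that leaves Be.
At row 2, column 5: row 2 has {He,Li,Be,B}; column 5 has {He,Li,Be,B}; that leaves H.
At row 3, column 1: row 3 has {H,Li,Be,B}; column 1 has {H,Li,Be,B}; that leaves He.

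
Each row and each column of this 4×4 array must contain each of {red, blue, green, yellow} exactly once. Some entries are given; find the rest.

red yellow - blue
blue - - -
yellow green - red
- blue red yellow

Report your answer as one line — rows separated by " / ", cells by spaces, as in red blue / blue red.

red yellow green blue / blue red yellow green / yellow green blue red / green blue red yellow

At row 1, column 3: row 1 has {red,blue,yellow}; column 3 has {red}; that leaves green.
At row 2, column 2: row 2 has {blue}; column 2 has {blue,green,yellow}; that leaves red.
At row 2, column 3: row 2 has {red,blue}; column 3 has {red,green}; that leaves yellow.
At row 2, column 4: row 2 has {red,blue,yellow}; column 4 has {red,blue,yellow}; that leaves green.
At row 3, column 3: row 3 has {red,green,yellow}; column 3 has {red,green,yellow}; that leaves blue.
At row 4, column 1: row 4 has {red,blue,yellow}; column 1 has {red,blue,yellow}; that leaves green.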